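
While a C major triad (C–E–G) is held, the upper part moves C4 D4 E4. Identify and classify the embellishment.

D4 is a passing tone.

The harmony at that moment is C major triad (C, E, G); D4 is not a chord tone.
It is approached by step up from C4 and left by step up to E4.
Step in, step out in the same direction — a passing tone.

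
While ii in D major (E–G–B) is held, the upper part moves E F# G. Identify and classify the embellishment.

F# is a passing tone.

The harmony at that moment is E minor triad (E, G, B); F# is not a chord tone.
It is approached by step up from E and left by step up to G.
Step in, step out in the same direction — a passing tone.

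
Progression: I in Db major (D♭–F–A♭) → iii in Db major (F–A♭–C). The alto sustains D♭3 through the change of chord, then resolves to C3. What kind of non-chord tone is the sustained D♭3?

The harmony at that moment is F minor triad (F, A♭, C); D♭3 is not a chord tone.
It is held over (the same pitch as the preceding D♭3) and left by step down to C3.
Held over from the previous chord and resolving down by step — a suspension.

D♭3 is a suspension.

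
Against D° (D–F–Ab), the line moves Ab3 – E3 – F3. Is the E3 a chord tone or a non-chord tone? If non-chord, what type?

The harmony at that moment is D diminished triad (D, F, Ab); E3 is not a chord tone.
It is approached by leap down from Ab3 and left by step up to F3.
Leap in, step out — an appoggiatura.

Non-chord tone — an appoggiatura.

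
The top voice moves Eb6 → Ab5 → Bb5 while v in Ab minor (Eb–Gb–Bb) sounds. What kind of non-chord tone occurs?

Ab5 is an appoggiatura.

The harmony at that moment is Eb minor triad (Eb, Gb, Bb); Ab5 is not a chord tone.
It is approached by leap down from Eb6 and left by step up to Bb5.
Leap in, step out — an appoggiatura.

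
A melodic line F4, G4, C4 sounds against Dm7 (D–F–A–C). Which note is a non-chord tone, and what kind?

G4 is an escape tone.

The harmony at that moment is D minor seventh chord (D, F, A, C); G4 is not a chord tone.
It is approached by step up from F4 and left by leap down to C4.
Step in, leap out — an escape tone.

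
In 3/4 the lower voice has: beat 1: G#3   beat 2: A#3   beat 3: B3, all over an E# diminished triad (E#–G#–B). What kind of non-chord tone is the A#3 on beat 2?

The harmony at that moment is E# diminished triad (E#, G#, B); A#3 is not a chord tone.
It is approached by step up from G#3 and left by step up to B3.
Step in, step out in the same direction — a passing tone.

Passing tone.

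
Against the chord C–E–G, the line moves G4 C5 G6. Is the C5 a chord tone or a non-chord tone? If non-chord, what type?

Chord tone (the root of C major triad).

C major triad contains C, E, G; C is the root, so it is a chord tone.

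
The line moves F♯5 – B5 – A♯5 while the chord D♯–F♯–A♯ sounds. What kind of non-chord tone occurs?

B5 is an appoggiatura.

The harmony at that moment is D♯ minor triad (D♯, F♯, A♯); B5 is not a chord tone.
It is approached by leap up from F♯5 and left by step down to A♯5.
Leap in, step out — an appoggiatura.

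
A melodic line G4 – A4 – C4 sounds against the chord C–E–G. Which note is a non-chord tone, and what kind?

The harmony at that moment is C major triad (C, E, G); A4 is not a chord tone.
It is approached by step up from G4 and left by leap down to C4.
Step in, leap out — an escape tone.

A4 is an escape tone.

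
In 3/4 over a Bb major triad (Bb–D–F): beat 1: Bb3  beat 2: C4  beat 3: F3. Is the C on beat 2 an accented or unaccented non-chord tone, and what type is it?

Unaccented escape tone.

The harmony at that moment is Bb major triad (Bb, D, F); C4 is not a chord tone.
It is approached by step up from Bb3 and left by leap down to F3.
Step in, leap out — an escape tone.
It falls on a weak beat, so it is unaccented.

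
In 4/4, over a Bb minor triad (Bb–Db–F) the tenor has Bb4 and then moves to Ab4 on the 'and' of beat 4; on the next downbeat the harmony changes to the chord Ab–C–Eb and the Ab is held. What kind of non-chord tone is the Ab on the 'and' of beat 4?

Anticipation.

The harmony at that moment is Bb minor triad (Bb, Db, F); Ab4 is not a chord tone.
It is approached by step down from Bb4 and then sustained as the same pitch into the next harmony.
Arriving early and becoming a chord tone when the harmony changes — an anticipation.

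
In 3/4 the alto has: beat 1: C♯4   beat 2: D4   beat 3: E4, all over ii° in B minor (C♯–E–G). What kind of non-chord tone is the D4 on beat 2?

The harmony at that moment is C♯ diminished triad (C♯, E, G); D4 is not a chord tone.
It is approached by step up from C♯4 and left by step up to E4.
Step in, step out in the same direction — a passing tone.

Passing tone.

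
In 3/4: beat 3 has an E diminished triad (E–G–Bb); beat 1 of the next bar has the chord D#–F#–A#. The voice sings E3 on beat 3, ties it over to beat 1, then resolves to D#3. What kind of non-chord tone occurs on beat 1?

The harmony at that moment is D# minor triad (D#, F#, A#); E3 is not a chord tone.
It is held over (the same pitch as the preceding E3) and left by step down to D#3.
Held over from the previous chord and resolving down by step — a suspension.

Suspension.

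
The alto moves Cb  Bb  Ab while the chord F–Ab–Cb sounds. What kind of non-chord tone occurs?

Bb is a passing tone.

The harmony at that moment is F diminished triad (F, Ab, Cb); Bb is not a chord tone.
It is approached by step down from Cb and left by step down to Ab.
Step in, step out in the same direction — a passing tone.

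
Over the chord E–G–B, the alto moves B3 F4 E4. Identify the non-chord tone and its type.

The harmony at that moment is E minor triad (E, G, B); F4 is not a chord tone.
It is approached by leap up from B3 and left by step down to E4.
Leap in, step out — an appoggiatura.

F4 is an appoggiatura.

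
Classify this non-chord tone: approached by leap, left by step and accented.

Approach: by leap. Departure: by step. Metric position: strong.
Leap in, step out, in a metrically strong position — an appoggiatura. (It is the mirror image of the escape tone, which steps in and leaps out from a weak position.)

Appoggiatura.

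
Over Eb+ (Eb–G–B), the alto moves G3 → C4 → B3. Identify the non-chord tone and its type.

The harmony at that moment is Eb augmented triad (Eb, G, B); C4 is not a chord tone.
It is approached by leap up from G3 and left by step down to B3.
Leap in, step out — an appoggiatura.

C4 is an appoggiatura.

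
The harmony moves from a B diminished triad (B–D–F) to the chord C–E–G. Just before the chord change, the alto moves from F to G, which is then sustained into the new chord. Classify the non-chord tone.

G is an anticipation.

The harmony at that moment is B diminished triad (B, D, F); G is not a chord tone.
It is approached by step up from F and then sustained as the same pitch into the next harmony.
Arriving early and becoming a chord tone when the harmony changes — an anticipation.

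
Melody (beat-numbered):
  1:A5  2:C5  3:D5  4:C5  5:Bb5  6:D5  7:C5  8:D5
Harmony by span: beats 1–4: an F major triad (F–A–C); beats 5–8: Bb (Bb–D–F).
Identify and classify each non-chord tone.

D5 (beat 3) — neighbor tone; C5 (beat 7) — neighbor tone.

The harmony at that moment is F major triad (F, A, C); D5 is not a chord tone.
It is approached by step up from C5 and left by step down to C5.
Step away and step back to the same note — a neighbor tone (upper neighbor).
The harmony at that moment is Bb major triad (Bb, D, F); C5 is not a chord tone.
It is approached by step down from D5 and left by step up to D5.
Step away and step back to the same note — a neighbor tone (lower neighbor).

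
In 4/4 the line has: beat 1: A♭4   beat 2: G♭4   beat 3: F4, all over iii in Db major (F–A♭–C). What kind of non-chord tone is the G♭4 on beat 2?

The harmony at that moment is F minor triad (F, A♭, C); G♭4 is not a chord tone.
It is approached by step down from A♭4 and left by step down to F4.
Step in, step out in the same direction — a passing tone.

Passing tone.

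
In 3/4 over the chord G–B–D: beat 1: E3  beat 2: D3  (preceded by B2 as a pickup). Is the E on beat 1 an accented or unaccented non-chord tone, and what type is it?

Accented appoggiatura.

The harmony at that moment is G major triad (G, B, D); E3 is not a chord tone.
It is approached by leap up from B2 and left by step down to D3.
Leap in, step out — an appoggiatura.
It falls on the downbeat, so it is accented.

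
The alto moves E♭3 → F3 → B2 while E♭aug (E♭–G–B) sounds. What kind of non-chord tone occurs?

F3 is an escape tone.

The harmony at that moment is E♭ augmented triad (E♭, G, B); F3 is not a chord tone.
It is approached by step up from E♭3 and left by leap down to B2.
Step in, leap out — an escape tone.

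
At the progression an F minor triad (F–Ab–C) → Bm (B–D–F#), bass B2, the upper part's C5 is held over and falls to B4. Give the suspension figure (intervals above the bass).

At the second chord the bass is B2. The suspended C5 lies a ninth above the bass; after resolving down by step to B4, the interval above the bass becomes an octave.
Suspension figures are named by those two intervals: 9–8.

9–8 suspension.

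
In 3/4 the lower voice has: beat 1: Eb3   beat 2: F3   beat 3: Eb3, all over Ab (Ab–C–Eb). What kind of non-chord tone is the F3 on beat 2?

Upper neighbor tone.

The harmony at that moment is Ab major triad (Ab, C, Eb); F3 is not a chord tone.
It is approached by step up from Eb3 and left by step down to Eb3.
Step away and step back to the same note — a neighbor tone (upper neighbor).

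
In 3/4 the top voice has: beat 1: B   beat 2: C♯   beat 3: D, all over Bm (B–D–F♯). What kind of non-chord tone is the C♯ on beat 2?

The harmony at that moment is B minor triad (B, D, F♯); C♯ is not a chord tone.
It is approached by step up from B and left by step up to D.
Step in, step out in the same direction — a passing tone.

Passing tone.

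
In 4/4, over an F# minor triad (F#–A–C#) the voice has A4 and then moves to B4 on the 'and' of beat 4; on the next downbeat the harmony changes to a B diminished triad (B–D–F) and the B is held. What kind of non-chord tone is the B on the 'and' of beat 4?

The harmony at that moment is F# minor triad (F#, A, C#); B4 is not a chord tone.
It is approached by step up from A4 and then sustained as the same pitch into the next harmony.
Arriving early and becoming a chord tone when the harmony changes — an anticipation.

Anticipation.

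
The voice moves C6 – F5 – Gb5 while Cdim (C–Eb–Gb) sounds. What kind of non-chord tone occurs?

F5 is an appoggiatura.

The harmony at that moment is C diminished triad (C, Eb, Gb); F5 is not a chord tone.
It is approached by leap down from C6 and left by step up to Gb5.
Leap in, step out — an appoggiatura.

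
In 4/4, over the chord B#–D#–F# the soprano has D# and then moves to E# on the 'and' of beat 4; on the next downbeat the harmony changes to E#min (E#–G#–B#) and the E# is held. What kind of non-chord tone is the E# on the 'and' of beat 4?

The harmony at that moment is B# diminished triad (B#, D#, F#); E# is not a chord tone.
It is approached by step up from D# and then sustained as the same pitch into the next harmony.
Arriving early and becoming a chord tone when the harmony changes — an anticipation.

Anticipation.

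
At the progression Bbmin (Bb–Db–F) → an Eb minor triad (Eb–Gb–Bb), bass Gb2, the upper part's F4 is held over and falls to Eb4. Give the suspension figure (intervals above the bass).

At the second chord the bass is Gb2. The suspended F4 lies a seventh above the bass; after resolving down by step to Eb4, the interval above the bass becomes a sixth.
Suspension figures are named by those two intervals: 7–6.

7–6 suspension.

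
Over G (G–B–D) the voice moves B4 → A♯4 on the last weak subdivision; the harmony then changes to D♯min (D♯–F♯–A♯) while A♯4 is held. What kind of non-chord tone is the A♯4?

The harmony at that moment is G major triad (G, B, D); A♯4 is not a chord tone.
It is approached by step down from B4 and then sustained as the same pitch into the next harmony.
Arriving early and becoming a chord tone when the harmony changes — an anticipation.

A♯4 is an anticipation.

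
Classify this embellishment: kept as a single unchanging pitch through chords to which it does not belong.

Pedal tone.

Approach: none. Departure: none — a single pitch is sustained while the chords change around it, passing through harmonies that do not contain it.
No melodic motion at all; the dissonance is created entirely by the moving harmonies against the stationary note — a pedal tone (pedal point).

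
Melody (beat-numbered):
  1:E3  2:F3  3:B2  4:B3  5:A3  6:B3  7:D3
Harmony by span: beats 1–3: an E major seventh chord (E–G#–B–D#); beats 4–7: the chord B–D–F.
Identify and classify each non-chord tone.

F3 (beat 2) — escape tone; A3 (beat 5) — neighbor tone.

The harmony at that moment is E major seventh chord (E, G#, B, D#); F3 is not a chord tone.
It is approached by step up from E3 and left by leap down to B2.
Step in, leap out — an escape tone.
The harmony at that moment is B diminished triad (B, D, F); A3 is not a chord tone.
It is approached by step down from B3 and left by step up to B3.
Step away and step back to the same note — a neighbor tone (lower neighbor).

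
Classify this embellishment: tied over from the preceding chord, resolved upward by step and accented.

Approach: by preparation — the pitch is first a chord tone, then held (tied or repeated) while the harmony changes under it. Departure: up by step. Metric position: strong.
A prepared dissonance that resolves upward by step — a retardation. (The same figure resolving downward would be a suspension.)

Retardation.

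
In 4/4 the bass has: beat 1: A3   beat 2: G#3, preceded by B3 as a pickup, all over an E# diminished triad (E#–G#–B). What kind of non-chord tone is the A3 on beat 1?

The harmony at that moment is E# diminished triad (E#, G#, B); A3 is not a chord tone.
It is approached by step down from B3 and left by step down to G#3.
Step in, step out in the same direction — a passing tone.

Passing tone.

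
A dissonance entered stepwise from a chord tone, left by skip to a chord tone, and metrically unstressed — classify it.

Escape tone.

Approach: by step. Departure: by leap. Metric position: weak.
Step in, leap out, from a weak position — an escape tone (échappée). (It is the mirror image of the appoggiatura, which leaps in and steps out on a strong beat.)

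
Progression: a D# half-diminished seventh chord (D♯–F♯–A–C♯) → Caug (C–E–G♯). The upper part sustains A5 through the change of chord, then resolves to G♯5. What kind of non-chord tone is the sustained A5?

The harmony at that moment is C augmented triad (C, E, G♯); A5 is not a chord tone.
It is held over (the same pitch as the preceding A5) and left by step down to G♯5.
Held over from the previous chord and resolving down by step — a suspension.

A5 is a suspension.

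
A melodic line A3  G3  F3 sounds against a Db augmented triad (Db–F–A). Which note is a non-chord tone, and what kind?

G3 is a passing tone.

The harmony at that moment is Db augmented triad (Db, F, A); G3 is not a chord tone.
It is approached by step down from A3 and left by step down to F3.
Step in, step out in the same direction — a passing tone.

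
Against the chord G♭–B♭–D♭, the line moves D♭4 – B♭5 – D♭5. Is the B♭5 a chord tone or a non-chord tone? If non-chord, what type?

Chord tone (the third of Gb major triad).

Gb major triad contains G♭, B♭, D♭; B♭ is the third, so it is a chord tone.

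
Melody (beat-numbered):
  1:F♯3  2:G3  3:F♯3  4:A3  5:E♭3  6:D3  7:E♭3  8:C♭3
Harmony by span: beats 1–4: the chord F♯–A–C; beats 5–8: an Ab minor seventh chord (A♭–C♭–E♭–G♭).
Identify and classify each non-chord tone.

The harmony at that moment is F♯ diminished triad (F♯, A, C); G3 is not a chord tone.
It is approached by step up from F♯3 and left by step down to F♯3.
Step away and step back to the same note — a neighbor tone (upper neighbor).
The harmony at that moment is A♭ minor seventh chord (A♭, C♭, E♭, G♭); D3 is not a chord tone.
It is approached by step down from E♭3 and left by step up to E♭3.
Step away and step back to the same note — a neighbor tone (lower neighbor).

G3 (beat 2) — neighbor tone; D3 (beat 6) — neighbor tone.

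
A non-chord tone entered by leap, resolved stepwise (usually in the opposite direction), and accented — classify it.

Approach: by leap. Departure: by step. Metric position: strong.
Leap in, step out, in a metrically strong position — an appoggiatura. (It is the mirror image of the escape tone, which steps in and leaps out from a weak position.)

Appoggiatura.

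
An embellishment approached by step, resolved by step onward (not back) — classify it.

Approach: by step. Departure: by step, continuing in the same direction.
Stepwise on both sides with no change of direction means the note fills in the space between two different chord tones — a passing tone. (Had it turned back to its starting note it would be a neighbor tone instead.)

Passing tone.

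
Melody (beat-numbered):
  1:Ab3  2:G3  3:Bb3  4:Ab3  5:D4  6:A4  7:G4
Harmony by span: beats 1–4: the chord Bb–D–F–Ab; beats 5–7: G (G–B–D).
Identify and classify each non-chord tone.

The harmony at that moment is Bb dominant seventh chord (Bb, D, F, Ab); G3 is not a chord tone.
It is approached by step down from Ab3 and left by leap up to Bb3.
Step in, leap out — an escape tone.
The harmony at that moment is G major triad (G, B, D); A4 is not a chord tone.
It is approached by leap up from D4 and left by step down to G4.
Leap in, step out — an appoggiatura.

G3 (beat 2) — escape tone; A4 (beat 6) — appoggiatura.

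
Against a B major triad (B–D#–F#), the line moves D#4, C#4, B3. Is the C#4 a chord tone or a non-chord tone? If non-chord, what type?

The harmony at that moment is B major triad (B, D#, F#); C#4 is not a chord tone.
It is approached by step down from D#4 and left by step down to B3.
Step in, step out in the same direction — a passing tone.

Non-chord tone — a passing tone.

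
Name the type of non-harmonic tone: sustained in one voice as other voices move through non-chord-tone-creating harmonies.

Approach: none. Departure: none — a single pitch is sustained while the chords change around it, passing through harmonies that do not contain it.
No melodic motion at all; the dissonance is created entirely by the moving harmonies against the stationary note — a pedal tone (pedal point).

Pedal tone.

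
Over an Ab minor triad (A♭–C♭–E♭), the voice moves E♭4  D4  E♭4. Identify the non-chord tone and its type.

The harmony at that moment is A♭ minor triad (A♭, C♭, E♭); D4 is not a chord tone.
It is approached by step down from E♭4 and left by step up to E♭4.
Step away and step back to the same note — a neighbor tone (lower neighbor).

D4 is a neighbor tone.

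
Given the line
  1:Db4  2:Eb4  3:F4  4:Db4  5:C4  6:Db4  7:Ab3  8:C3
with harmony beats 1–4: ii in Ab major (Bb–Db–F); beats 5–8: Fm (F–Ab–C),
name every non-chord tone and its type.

The harmony at that moment is Bb minor triad (Bb, Db, F); Eb4 is not a chord tone.
It is approached by step up from Db4 and left by step up to F4.
Step in, step out in the same direction — a passing tone.
The harmony at that moment is F minor triad (F, Ab, C); Db4 is not a chord tone.
It is approached by step up from C4 and left by leap down to Ab3.
Step in, leap out — an escape tone.

Eb4 (beat 2) — passing tone; Db4 (beat 6) — escape tone.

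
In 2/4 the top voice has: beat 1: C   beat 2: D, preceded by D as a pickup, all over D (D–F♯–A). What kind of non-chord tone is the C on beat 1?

Lower neighbor tone.

The harmony at that moment is D major triad (D, F♯, A); C is not a chord tone.
It is approached by step down from D and left by step up to D.
Step away and step back to the same note — a neighbor tone (lower neighbor).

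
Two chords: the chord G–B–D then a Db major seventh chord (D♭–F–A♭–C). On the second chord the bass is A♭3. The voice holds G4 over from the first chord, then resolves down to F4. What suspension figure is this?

7–6 suspension.

At the second chord the bass is A♭3. The suspended G4 lies a seventh above the bass; after resolving down by step to F4, the interval above the bass becomes a sixth.
Suspension figures are named by those two intervals: 7–6.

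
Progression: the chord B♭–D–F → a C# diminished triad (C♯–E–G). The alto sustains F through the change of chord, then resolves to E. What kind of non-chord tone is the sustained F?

The harmony at that moment is C♯ diminished triad (C♯, E, G); F is not a chord tone.
It is held over (the same pitch as the preceding F) and left by step down to E.
Held over from the previous chord and resolving down by step — a suspension.

F is a suspension.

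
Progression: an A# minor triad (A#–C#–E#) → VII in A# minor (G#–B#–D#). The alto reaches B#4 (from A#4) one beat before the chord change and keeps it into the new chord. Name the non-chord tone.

B#4 is an anticipation.

The harmony at that moment is A# minor triad (A#, C#, E#); B#4 is not a chord tone.
It is approached by step up from A#4 and then sustained as the same pitch into the next harmony.
Arriving early and becoming a chord tone when the harmony changes — an anticipation.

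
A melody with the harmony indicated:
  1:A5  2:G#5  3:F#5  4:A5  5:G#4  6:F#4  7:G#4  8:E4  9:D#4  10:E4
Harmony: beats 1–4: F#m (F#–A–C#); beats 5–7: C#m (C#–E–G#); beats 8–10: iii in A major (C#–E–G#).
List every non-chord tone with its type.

The harmony at that moment is F# minor triad (F#, A, C#); G#5 is not a chord tone.
It is approached by step down from A5 and left by step down to F#5.
Step in, step out in the same direction — a passing tone.
The harmony at that moment is C# minor triad (C#, E, G#); F#4 is not a chord tone.
It is approached by step down from G#4 and left by step up to G#4.
Step away and step back to the same note — a neighbor tone (lower neighbor).
The harmony at that moment is C# minor triad (C#, E, G#); D#4 is not a chord tone.
It is approached by step down from E4 and left by step up to E4.
Step away and step back to the same note — a neighbor tone (lower neighbor).

G#5 (beat 2) — passing tone; F#4 (beat 6) — neighbor tone; D#4 (beat 9) — neighbor tone.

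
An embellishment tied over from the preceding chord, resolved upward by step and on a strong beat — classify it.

Approach: by preparation — the pitch is first a chord tone, then held (tied or repeated) while the harmony changes under it. Departure: up by step. Metric position: strong.
A prepared dissonance that resolves upward by step — a retardation. (The same figure resolving downward would be a suspension.)

Retardation.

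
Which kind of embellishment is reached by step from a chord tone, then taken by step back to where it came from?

Approach: by step. Departure: by step in the opposite direction, back to the starting pitch.
Stepwise on both sides but reversing to return to the same chord tone — a neighbor tone. (Had it continued onward in the same direction it would be a passing tone instead.)

Neighbor tone.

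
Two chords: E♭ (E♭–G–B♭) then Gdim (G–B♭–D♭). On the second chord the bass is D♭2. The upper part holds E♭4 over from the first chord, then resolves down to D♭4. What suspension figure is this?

At the second chord the bass is D♭2. The suspended E♭4 lies a ninth above the bass; after resolving down by step to D♭4, the interval above the bass becomes an octave.
Suspension figures are named by those two intervals: 9–8.

9–8 suspension.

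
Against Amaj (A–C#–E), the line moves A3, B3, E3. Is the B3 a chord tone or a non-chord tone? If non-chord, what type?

Non-chord tone — an escape tone.

The harmony at that moment is A major triad (A, C#, E); B3 is not a chord tone.
It is approached by step up from A3 and left by leap down to E3.
Step in, leap out — an escape tone.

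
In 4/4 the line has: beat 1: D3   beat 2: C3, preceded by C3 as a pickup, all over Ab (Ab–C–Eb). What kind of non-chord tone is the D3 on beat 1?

The harmony at that moment is Ab major triad (Ab, C, Eb); D3 is not a chord tone.
It is approached by step up from C3 and left by step down to C3.
Step away and step back to the same note — a neighbor tone (upper neighbor).

Upper neighbor tone.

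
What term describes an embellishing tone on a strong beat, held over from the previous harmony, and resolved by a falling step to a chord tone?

Suspension.

Approach: by preparation — the pitch is first a chord tone, then held (tied or repeated) while the harmony changes under it. Departure: down by step. Metric position: strong.
A prepared dissonance that resolves downward by step — a suspension. (The same figure resolving upward would be a retardation.)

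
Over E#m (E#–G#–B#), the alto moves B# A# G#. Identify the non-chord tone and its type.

A# is a passing tone.

The harmony at that moment is E# minor triad (E#, G#, B#); A# is not a chord tone.
It is approached by step down from B# and left by step down to G#.
Step in, step out in the same direction — a passing tone.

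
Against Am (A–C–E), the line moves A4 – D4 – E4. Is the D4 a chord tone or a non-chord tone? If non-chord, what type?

Non-chord tone — an appoggiatura.

The harmony at that moment is A minor triad (A, C, E); D4 is not a chord tone.
It is approached by leap down from A4 and left by step up to E4.
Leap in, step out — an appoggiatura.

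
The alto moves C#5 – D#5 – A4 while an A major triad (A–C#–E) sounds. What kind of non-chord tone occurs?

D#5 is an escape tone.

The harmony at that moment is A major triad (A, C#, E); D#5 is not a chord tone.
It is approached by step up from C#5 and left by leap down to A4.
Step in, leap out — an escape tone.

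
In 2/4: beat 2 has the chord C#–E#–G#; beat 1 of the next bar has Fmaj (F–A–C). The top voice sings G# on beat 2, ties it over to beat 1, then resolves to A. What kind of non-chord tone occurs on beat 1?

The harmony at that moment is F major triad (F, A, C); G# is not a chord tone.
It is held over (the same pitch as the preceding G#) and left by step up to A.
Held over from the previous chord and resolving up by step — a retardation.

Retardation.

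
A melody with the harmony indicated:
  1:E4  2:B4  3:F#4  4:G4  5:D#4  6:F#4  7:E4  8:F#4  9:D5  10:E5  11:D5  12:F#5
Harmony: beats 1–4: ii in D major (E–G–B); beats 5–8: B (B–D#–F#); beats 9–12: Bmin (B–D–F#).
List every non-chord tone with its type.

F#4 (beat 3) — appoggiatura; E4 (beat 7) — neighbor tone; E5 (beat 10) — neighbor tone.

The harmony at that moment is E minor triad (E, G, B); F#4 is not a chord tone.
It is approached by leap down from B4 and left by step up to G4.
Leap in, step out — an appoggiatura.
The harmony at that moment is B major triad (B, D#, F#); E4 is not a chord tone.
It is approached by step down from F#4 and left by step up to F#4.
Step away and step back to the same note — a neighbor tone (lower neighbor).
The harmony at that moment is B minor triad (B, D, F#); E5 is not a chord tone.
It is approached by step up from D5 and left by step down to D5.
Step away and step back to the same note — a neighbor tone (upper neighbor).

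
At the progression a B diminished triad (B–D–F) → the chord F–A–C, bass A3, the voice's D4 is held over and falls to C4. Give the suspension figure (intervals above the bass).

At the second chord the bass is A3. The suspended D4 lies a fourth above the bass; after resolving down by step to C4, the interval above the bass becomes a third.
Suspension figures are named by those two intervals: 4–3.

4–3 suspension.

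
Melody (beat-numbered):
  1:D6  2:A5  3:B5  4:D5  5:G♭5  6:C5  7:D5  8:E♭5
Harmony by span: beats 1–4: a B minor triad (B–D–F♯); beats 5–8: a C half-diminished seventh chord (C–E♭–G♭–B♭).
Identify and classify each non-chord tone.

The harmony at that moment is B minor triad (B, D, F♯); A5 is not a chord tone.
It is approached by leap down from D6 and left by step up to B5.
Leap in, step out — an appoggiatura.
The harmony at that moment is C half-diminished seventh chord (C, E♭, G♭, B♭); D5 is not a chord tone.
It is approached by step up from C5 and left by step up to E♭5.
Step in, step out in the same direction — a passing tone.

A5 (beat 2) — appoggiatura; D5 (beat 7) — passing tone.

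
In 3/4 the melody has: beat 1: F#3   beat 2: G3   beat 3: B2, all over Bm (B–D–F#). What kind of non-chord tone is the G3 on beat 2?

Escape tone.

The harmony at that moment is B minor triad (B, D, F#); G3 is not a chord tone.
It is approached by step up from F#3 and left by leap down to B2.
Step in, leap out, on a weak beat — an escape tone.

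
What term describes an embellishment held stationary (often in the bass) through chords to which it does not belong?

Pedal tone.

Approach: none. Departure: none — a single pitch is sustained while the chords change around it, passing through harmonies that do not contain it.
No melodic motion at all; the dissonance is created entirely by the moving harmonies against the stationary note — a pedal tone (pedal point).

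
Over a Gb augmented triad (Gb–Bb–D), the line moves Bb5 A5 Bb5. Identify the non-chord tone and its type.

A5 is a neighbor tone.

The harmony at that moment is Gb augmented triad (Gb, Bb, D); A5 is not a chord tone.
It is approached by step down from Bb5 and left by step up to Bb5.
Step away and step back to the same note — a neighbor tone (lower neighbor).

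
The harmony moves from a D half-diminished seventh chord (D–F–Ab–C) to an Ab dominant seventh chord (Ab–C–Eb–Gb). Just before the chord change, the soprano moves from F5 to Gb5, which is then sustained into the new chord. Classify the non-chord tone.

Gb5 is an anticipation.

The harmony at that moment is D half-diminished seventh chord (D, F, Ab, C); Gb5 is not a chord tone.
It is approached by step up from F5 and then sustained as the same pitch into the next harmony.
Arriving early and becoming a chord tone when the harmony changes — an anticipation.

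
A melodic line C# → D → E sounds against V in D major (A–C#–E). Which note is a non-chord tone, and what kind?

D is a passing tone.

The harmony at that moment is A major triad (A, C#, E); D is not a chord tone.
It is approached by step up from C# and left by step up to E.
Step in, step out in the same direction — a passing tone.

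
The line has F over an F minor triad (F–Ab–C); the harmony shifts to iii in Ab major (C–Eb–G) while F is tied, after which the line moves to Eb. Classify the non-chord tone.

The harmony at that moment is C minor triad (C, Eb, G); F is not a chord tone.
It is held over (the same pitch as the preceding F) and left by step down to Eb.
Held over from the previous chord and resolving down by step — a suspension.

F is a suspension.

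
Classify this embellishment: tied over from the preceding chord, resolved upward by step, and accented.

Retardation.

Approach: by preparation — the pitch is first a chord tone, then held (tied or repeated) while the harmony changes under it. Departure: up by step. Metric position: strong.
A prepared dissonance that resolves upward by step — a retardation. (The same figure resolving downward would be a suspension.)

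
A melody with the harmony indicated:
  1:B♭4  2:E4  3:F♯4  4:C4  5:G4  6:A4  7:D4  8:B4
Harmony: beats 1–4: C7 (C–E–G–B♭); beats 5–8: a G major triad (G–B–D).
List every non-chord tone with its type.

F♯4 (beat 3) — escape tone; A4 (beat 6) — escape tone.

The harmony at that moment is C dominant seventh chord (C, E, G, B♭); F♯4 is not a chord tone.
It is approached by step up from E4 and left by leap down to C4.
Step in, leap out — an escape tone.
The harmony at that moment is G major triad (G, B, D); A4 is not a chord tone.
It is approached by step up from G4 and left by leap down to D4.
Step in, leap out — an escape tone.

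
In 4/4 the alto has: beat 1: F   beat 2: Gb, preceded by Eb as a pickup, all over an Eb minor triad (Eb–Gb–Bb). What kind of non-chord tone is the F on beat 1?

Passing tone.

The harmony at that moment is Eb minor triad (Eb, Gb, Bb); F is not a chord tone.
It is approached by step up from Eb and left by step up to Gb.
Step in, step out in the same direction — a passing tone.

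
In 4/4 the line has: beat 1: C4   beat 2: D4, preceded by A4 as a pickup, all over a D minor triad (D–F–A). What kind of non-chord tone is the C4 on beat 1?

The harmony at that moment is D minor triad (D, F, A); C4 is not a chord tone.
It is approached by leap down from A4 and left by step up to D4.
Leap in, step out, metrically accented — an appoggiatura.

Appoggiatura.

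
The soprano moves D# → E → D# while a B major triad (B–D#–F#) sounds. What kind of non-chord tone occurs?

E is a neighbor tone.

The harmony at that moment is B major triad (B, D#, F#); E is not a chord tone.
It is approached by step up from D# and left by step down to D#.
Step away and step back to the same note — a neighbor tone (upper neighbor).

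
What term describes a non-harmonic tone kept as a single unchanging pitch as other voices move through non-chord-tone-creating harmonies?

Pedal tone.

Approach: none. Departure: none — a single pitch is sustained while the chords change around it, passing through harmonies that do not contain it.
No melodic motion at all; the dissonance is created entirely by the moving harmonies against the stationary note — a pedal tone (pedal point).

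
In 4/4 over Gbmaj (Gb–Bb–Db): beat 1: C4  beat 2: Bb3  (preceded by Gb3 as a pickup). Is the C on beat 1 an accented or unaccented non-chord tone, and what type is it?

The harmony at that moment is Gb major triad (Gb, Bb, Db); C4 is not a chord tone.
It is approached by leap up from Gb3 and left by step down to Bb3.
Leap in, step out — an appoggiatura.
It falls on the downbeat, so it is accented.

Accented appoggiatura.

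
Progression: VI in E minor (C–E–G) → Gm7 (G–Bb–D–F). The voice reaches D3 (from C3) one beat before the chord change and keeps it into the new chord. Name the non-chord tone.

The harmony at that moment is C major triad (C, E, G); D3 is not a chord tone.
It is approached by step up from C3 and then sustained as the same pitch into the next harmony.
Arriving early and becoming a chord tone when the harmony changes — an anticipation.

D3 is an anticipation.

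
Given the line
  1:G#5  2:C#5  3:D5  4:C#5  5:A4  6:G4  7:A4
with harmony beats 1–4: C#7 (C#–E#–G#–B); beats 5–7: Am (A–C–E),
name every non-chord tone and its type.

The harmony at that moment is C# dominant seventh chord (C#, E#, G#, B); D5 is not a chord tone.
It is approached by step up from C#5 and left by step down to C#5.
Step away and step back to the same note — a neighbor tone (upper neighbor).
The harmony at that moment is A minor triad (A, C, E); G4 is not a chord tone.
It is approached by step down from A4 and left by step up to A4.
Step away and step back to the same note — a neighbor tone (lower neighbor).

D5 (beat 3) — neighbor tone; G4 (beat 6) — neighbor tone.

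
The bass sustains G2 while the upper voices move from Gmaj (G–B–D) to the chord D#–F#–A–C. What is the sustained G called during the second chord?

The harmony at that moment is D# diminished seventh chord (D#, F#, A, C); G2 is not a chord tone.
It is held over (the same pitch as the preceding G2) and then sustained as the same pitch into the next harmony.
Sustained through a change of harmony — a pedal tone.

Pedal tone (pedal point).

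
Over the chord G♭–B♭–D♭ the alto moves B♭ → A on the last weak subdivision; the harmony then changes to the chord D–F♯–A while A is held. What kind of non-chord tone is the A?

The harmony at that moment is G♭ major triad (G♭, B♭, D♭); A is not a chord tone.
It is approached by step down from B♭ and then sustained as the same pitch into the next harmony.
Arriving early and becoming a chord tone when the harmony changes — an anticipation.

A is an anticipation.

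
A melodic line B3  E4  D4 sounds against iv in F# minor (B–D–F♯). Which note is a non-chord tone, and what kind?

The harmony at that moment is B minor triad (B, D, F♯); E4 is not a chord tone.
It is approached by leap up from B3 and left by step down to D4.
Leap in, step out — an appoggiatura.

E4 is an appoggiatura.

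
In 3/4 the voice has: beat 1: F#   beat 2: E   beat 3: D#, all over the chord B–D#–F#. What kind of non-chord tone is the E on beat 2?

Passing tone.

The harmony at that moment is B major triad (B, D#, F#); E is not a chord tone.
It is approached by step down from F# and left by step down to D#.
Step in, step out in the same direction — a passing tone.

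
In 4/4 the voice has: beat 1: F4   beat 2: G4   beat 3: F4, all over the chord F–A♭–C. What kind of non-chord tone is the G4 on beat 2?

The harmony at that moment is F minor triad (F, A♭, C); G4 is not a chord tone.
It is approached by step up from F4 and left by step down to F4.
Step away and step back to the same note — a neighbor tone (upper neighbor).

Upper neighbor tone.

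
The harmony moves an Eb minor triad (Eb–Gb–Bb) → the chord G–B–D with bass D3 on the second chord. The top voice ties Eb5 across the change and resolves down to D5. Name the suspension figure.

At the second chord the bass is D3. The suspended Eb5 lies a ninth above the bass; after resolving down by step to D5, the interval above the bass becomes an octave.
Suspension figures are named by those two intervals: 9–8.

9–8 suspension.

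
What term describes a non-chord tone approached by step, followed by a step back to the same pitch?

Neighbor tone.

Approach: by step. Departure: by step in the opposite direction, back to the starting pitch.
Stepwise on both sides but reversing to return to the same chord tone — a neighbor tone. (Had it continued onward in the same direction it would be a passing tone instead.)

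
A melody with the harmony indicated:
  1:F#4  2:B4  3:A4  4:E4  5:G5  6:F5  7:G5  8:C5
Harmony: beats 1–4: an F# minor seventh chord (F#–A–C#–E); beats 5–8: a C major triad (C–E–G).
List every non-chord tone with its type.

B4 (beat 2) — appoggiatura; F5 (beat 6) — neighbor tone.

The harmony at that moment is F# minor seventh chord (F#, A, C#, E); B4 is not a chord tone.
It is approached by leap up from F#4 and left by step down to A4.
Leap in, step out — an appoggiatura.
The harmony at that moment is C major triad (C, E, G); F5 is not a chord tone.
It is approached by step down from G5 and left by step up to G5.
Step away and step back to the same note — a neighbor tone (lower neighbor).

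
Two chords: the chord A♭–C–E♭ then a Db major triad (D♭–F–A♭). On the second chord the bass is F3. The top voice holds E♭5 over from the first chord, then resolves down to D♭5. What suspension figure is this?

7–6 suspension.

At the second chord the bass is F3. The suspended E♭5 lies a seventh above the bass; after resolving down by step to D♭5, the interval above the bass becomes a sixth.
Suspension figures are named by those two intervals: 7–6.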